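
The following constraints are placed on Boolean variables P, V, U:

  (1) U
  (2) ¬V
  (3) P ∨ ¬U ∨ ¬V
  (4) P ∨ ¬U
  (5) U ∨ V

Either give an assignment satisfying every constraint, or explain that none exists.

Unit clause (U) forces U = True.
Unit clause (¬V) forces V = False.
In (P ∨ ¬U) only P is left, so P = True.
Check each clause:
  (U): U holds.
  (¬V): ¬V holds.
  (P ∨ ¬U ∨ ¬V): P holds.
  (P ∨ ¬U): P holds.
  (U ∨ V): U holds.
All clauses satisfied.

P: True; V: False; U: True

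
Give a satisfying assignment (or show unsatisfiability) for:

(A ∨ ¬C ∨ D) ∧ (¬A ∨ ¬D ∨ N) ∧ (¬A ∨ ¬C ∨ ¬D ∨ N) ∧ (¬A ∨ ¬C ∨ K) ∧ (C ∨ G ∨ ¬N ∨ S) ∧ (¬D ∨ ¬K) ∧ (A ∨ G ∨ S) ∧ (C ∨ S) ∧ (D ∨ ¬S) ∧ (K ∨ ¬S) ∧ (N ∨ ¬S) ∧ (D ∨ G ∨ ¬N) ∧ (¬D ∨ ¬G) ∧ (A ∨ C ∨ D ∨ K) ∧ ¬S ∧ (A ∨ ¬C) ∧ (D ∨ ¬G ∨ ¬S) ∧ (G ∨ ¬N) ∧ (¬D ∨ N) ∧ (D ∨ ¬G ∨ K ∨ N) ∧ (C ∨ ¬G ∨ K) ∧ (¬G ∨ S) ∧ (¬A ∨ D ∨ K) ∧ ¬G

Unit clause (¬S) forces S = False.
In (¬G ∨ S) only ¬G is left, so G = False.
In (A ∨ G ∨ S) only A is left, so A = True.
In (C ∨ S) only C is left, so C = True.
In (G ∨ ¬N) only ¬N is left, so N = False.
In (¬D ∨ N) only ¬D is left, so D = False.
In (¬A ∨ D ∨ K) only K is left, so K = True.
All clauses satisfied.

D = False, G = False, K = True, C = True, S = False, N = False, A = True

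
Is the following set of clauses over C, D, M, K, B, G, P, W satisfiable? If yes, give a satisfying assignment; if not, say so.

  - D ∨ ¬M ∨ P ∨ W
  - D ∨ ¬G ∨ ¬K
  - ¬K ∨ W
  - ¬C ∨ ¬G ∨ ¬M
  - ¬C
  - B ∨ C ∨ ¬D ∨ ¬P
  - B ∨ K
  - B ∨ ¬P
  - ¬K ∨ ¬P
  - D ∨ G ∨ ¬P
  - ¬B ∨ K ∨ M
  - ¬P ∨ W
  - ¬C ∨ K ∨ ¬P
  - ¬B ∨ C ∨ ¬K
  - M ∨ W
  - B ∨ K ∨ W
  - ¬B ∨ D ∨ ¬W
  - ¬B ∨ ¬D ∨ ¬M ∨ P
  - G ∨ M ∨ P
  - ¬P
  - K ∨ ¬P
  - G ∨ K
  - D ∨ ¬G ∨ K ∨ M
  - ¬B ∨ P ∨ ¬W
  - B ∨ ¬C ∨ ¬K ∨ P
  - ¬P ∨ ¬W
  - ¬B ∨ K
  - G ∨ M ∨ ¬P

C: False, D: True, M: True, K: True, B: False, G: False, P: False, W: True

Unit clause (¬C) forces C = False.
Unit clause (¬P) forces P = False.
Set D = True.
Set M = True.
  then (¬B ∨ ¬D ∨ ¬M ∨ P) forces B = False.
  then (B ∨ K) forces K = True.
  then (¬K ∨ W) forces W = True.
Set G = False.
All clauses satisfied.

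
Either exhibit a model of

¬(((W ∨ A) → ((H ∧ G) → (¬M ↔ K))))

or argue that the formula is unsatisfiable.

A=T, M=T, G=T, K=T, W=F, H=T

  ¬(((W ∨ A) → ((H ∧ G) → (¬M ↔ K)))) = True
    (W ∨ A) → ((H ∧ G) → (¬M ↔ K)) = False
      W ∨ A = True
      (H ∧ G) → (¬M ↔ K) = False
        H ∧ G = True
        ¬M ↔ K = False
          ¬M = False
The formula evaluates to True.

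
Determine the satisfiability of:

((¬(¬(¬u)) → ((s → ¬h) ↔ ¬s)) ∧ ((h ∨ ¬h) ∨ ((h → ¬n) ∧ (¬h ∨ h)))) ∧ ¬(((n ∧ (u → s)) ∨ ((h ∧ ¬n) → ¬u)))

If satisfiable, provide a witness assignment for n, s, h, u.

n: False, s: True, h: True, u: True

  (¬(¬(¬u)) → ((s → ¬h) ↔ ¬s)) ∧ ((h ∨ ¬h) ∨ ((h → ¬n) ∧ (¬h ∨ h))) = True
    ¬(¬(¬u)) → ((s → ¬h) ↔ ¬s) = True
      ¬(¬(¬u)) = False
        ¬(¬u) = True
          ¬u = False
      (s → ¬h) ↔ ¬s = True
        s → ¬h = False
          ¬h = False
        ¬s = False
    (h ∨ ¬h) ∨ ((h → ¬n) ∧ (¬h ∨ h)) = True
      h ∨ ¬h = True
        ¬h = False
      (h → ¬n) ∧ (¬h ∨ h) = True
        h → ¬n = True
          ¬n = True
        ¬h ∨ h = True
          ¬h = False
  ¬(((n ∧ (u → s)) ∨ ((h ∧ ¬n) → ¬u))) = True
    (n ∧ (u → s)) ∨ ((h ∧ ¬n) → ¬u) = False
      n ∧ (u → s) = False
        u → s = True
      (h ∧ ¬n) → ¬u = False
        h ∧ ¬n = True
          ¬n = True
        ¬u = False
Both conjuncts True, so the formula holds.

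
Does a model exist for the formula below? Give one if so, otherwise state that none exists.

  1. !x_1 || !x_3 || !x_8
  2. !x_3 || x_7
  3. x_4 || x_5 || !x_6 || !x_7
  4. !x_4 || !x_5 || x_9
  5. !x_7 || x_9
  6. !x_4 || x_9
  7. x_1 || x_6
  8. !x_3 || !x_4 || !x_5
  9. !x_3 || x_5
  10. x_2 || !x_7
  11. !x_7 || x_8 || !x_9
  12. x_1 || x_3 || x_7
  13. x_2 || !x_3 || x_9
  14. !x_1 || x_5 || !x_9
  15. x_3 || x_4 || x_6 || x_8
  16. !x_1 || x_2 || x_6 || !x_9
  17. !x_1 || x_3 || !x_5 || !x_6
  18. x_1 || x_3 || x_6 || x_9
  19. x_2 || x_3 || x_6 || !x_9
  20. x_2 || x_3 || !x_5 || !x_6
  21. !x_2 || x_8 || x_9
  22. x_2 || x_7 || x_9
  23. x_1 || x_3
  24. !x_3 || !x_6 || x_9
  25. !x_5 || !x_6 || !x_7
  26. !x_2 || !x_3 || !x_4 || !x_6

x_1 = True; x_2 = True; x_3 = False; x_4 = True; x_5 = True; x_6 = False; x_7 = False; x_8 = False; x_9 = True

Set x_1 = True.
Set x_2 = True.
Set x_3 = False.
Set x_4 = True.
  then (!x_4 || x_9) forces x_9 = True.
  then (!x_1 || x_5 || !x_9) forces x_5 = True.
  then (!x_1 || x_3 || !x_5 || !x_6) forces x_6 = False.
Set x_7 = False.
Set x_8 = False.
All clauses satisfied.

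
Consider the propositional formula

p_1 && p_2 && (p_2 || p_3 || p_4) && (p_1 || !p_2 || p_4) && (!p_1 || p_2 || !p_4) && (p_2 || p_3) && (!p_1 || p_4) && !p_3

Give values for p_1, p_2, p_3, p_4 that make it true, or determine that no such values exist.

p_1 = True, p_2 = True, p_3 = False, p_4 = True

Unit clause (p_1) forces p_1 = True.
Unit clause (p_2) forces p_2 = True.
In (!p_1 || p_4) only p_4 is left, so p_4 = True.
Unit clause (!p_3) forces p_3 = False.
Check each clause:
  (p_1): p_1 holds.
  (p_2): p_2 holds.
  (p_2 || p_3 || p_4): p_2 holds.
  (p_1 || !p_2 || p_4): p_1 holds.
  (!p_1 || p_2 || !p_4): p_2 holds.
  (p_2 || p_3): p_2 holds.
  (!p_1 || p_4): p_4 holds.
  (!p_3): !p_3 holds.
All clauses satisfied.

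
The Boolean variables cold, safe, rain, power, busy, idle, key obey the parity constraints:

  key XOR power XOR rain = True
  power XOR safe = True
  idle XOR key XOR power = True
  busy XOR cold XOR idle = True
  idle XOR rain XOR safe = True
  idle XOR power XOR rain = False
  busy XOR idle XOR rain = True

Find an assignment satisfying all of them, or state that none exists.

cold = False, safe = True, rain = False, power = False, busy = True, idle = False, key = True

key XOR power XOR rain = T XOR F XOR F = True ✓
power XOR safe = F XOR T = True ✓
idle XOR key XOR power = F XOR T XOR F = True ✓
busy XOR cold XOR idle = T XOR F XOR F = True ✓
idle XOR rain XOR safe = F XOR F XOR T = True ✓
idle XOR power XOR rain = F XOR F XOR F = False ✓
busy XOR idle XOR rain = T XOR F XOR F = True ✓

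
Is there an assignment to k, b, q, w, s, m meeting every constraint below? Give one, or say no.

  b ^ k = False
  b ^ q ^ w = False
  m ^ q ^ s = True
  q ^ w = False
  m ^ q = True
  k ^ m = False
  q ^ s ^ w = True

Adding constraints 3, 4, 5, 7 mod 2: every variable appears an even number of times on the left, so the left side is 0.
But the right sides sum to 1 (mod 2). 0 ≠ 1 — the system is inconsistent.

Unsatisfiable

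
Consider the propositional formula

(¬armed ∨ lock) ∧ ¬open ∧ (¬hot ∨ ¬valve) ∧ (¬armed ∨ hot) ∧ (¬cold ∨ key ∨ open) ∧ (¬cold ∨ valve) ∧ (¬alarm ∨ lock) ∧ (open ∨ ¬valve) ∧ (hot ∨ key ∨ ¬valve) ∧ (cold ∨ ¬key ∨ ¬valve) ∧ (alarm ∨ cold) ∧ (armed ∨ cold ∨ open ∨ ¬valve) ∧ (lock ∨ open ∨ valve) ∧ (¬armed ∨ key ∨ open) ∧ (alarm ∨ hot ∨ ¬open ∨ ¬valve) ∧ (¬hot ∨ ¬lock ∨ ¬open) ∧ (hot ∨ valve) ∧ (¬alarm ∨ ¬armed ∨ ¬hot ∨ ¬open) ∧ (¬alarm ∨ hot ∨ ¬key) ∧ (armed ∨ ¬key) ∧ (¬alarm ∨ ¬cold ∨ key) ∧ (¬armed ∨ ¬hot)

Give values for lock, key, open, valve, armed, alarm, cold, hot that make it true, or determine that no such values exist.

Unit clause (¬open) forces open = False.
In (open ∨ ¬valve) only ¬valve is left, so valve = False.
In (lock ∨ open ∨ valve) only lock is left, so lock = True.
In (hot ∨ valve) only hot is left, so hot = True.
In (¬armed ∨ ¬hot) only ¬armed is left, so armed = False.
In (¬cold ∨ valve) only ¬cold is left, so cold = False.
In (alarm ∨ cold) only alarm is left, so alarm = True.
In (armed ∨ ¬key) only ¬key is left, so key = False.
All clauses satisfied.

lock = True; key = False; open = False; valve = False; armed = False; alarm = True; cold = False; hot = True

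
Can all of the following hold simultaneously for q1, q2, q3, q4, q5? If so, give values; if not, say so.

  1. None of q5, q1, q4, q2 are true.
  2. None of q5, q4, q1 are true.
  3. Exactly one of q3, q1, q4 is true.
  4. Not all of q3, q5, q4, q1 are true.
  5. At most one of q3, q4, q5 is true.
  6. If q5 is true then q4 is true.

q1 = False, q2 = False, q3 = True, q4 = False, q5 = False

  (1) {q5, q1, q4, q2}: 0 true — none ✓
  (2) {q5, q4, q1}: 0 true — none ✓
  (3) {q3, q1, q4}: 1 true — exactly one ✓
  (4) {q3, q5, q4, q1}: 1/4 true — not all ✓
  (5) {q3, q4, q5}: 1 true — at most one ✓
  (6) q5=F ⇒ q4: vacuous ✓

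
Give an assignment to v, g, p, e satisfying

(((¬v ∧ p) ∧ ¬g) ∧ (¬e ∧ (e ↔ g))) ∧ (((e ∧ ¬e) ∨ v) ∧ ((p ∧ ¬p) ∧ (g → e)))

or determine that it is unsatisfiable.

Case p = True: the conjunct ¬p is False.
Case p = False: the conjunct p is False.
Both cases fail — unsatisfiable.

No satisfying assignment exists.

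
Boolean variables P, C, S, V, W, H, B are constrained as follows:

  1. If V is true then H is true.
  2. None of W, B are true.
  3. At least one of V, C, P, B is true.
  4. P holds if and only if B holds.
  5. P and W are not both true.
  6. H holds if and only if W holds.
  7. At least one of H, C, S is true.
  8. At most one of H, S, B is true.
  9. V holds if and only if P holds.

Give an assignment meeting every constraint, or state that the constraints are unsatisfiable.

P=F; C=T; S=T; V=F; W=F; H=F; B=F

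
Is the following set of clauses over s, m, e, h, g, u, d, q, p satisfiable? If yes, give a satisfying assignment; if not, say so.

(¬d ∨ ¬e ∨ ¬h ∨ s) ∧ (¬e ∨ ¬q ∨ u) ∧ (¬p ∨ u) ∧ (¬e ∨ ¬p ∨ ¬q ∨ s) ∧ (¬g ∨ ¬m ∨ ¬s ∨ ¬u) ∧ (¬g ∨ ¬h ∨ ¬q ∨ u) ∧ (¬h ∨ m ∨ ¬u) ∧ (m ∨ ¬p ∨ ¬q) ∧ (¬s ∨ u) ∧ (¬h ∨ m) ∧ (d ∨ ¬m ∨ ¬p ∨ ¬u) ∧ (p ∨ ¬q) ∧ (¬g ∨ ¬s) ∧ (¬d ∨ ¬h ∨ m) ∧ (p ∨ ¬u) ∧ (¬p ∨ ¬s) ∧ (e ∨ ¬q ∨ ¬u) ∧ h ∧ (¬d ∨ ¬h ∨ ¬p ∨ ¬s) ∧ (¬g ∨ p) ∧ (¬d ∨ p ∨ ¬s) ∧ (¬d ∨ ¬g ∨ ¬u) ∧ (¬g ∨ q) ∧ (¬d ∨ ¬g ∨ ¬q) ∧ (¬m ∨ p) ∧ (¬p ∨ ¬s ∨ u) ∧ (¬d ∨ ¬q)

s = False, m = True, e = False, h = True, g = False, u = True, d = True, q = False, p = True

Unit clause (h) forces h = True.
In (¬h ∨ m) only m is left, so m = True.
In (¬m ∨ p) only p is left, so p = True.
In (¬p ∨ u) only u is left, so u = True.
In (d ∨ ¬m ∨ ¬p ∨ ¬u) only d is left, so d = True.
In (¬p ∨ ¬s) only ¬s is left, so s = False.
In (¬d ∨ ¬g ∨ ¬u) only ¬g is left, so g = False.
In (¬d ∨ ¬q) only ¬q is left, so q = False.
In (¬d ∨ ¬e ∨ ¬h ∨ s) only ¬e is left, so e = False.
All clauses satisfied.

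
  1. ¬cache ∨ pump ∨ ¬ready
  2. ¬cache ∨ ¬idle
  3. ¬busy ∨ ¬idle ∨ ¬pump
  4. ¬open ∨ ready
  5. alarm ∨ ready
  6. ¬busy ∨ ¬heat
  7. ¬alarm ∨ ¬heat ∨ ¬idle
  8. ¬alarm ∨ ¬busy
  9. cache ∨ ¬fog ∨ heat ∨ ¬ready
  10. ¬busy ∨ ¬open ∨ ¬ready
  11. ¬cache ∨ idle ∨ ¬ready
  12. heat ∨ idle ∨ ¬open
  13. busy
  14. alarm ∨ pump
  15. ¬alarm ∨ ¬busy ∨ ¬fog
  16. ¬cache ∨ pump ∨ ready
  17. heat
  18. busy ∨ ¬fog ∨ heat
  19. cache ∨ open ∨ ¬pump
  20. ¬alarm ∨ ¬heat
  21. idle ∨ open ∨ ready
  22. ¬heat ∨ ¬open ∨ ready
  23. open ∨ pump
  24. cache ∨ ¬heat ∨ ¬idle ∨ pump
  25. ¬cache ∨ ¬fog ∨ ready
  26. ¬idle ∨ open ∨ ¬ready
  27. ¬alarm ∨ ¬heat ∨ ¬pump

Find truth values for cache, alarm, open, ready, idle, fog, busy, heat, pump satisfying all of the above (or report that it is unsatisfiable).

Unsatisfiable

Case busy = True:
  (¬busy ∨ ¬heat) forces heat = False.
  Clause (heat) is falsified — contradiction.
Case busy = False:
  Clause (busy) is falsified — contradiction.
Both cases fail, so the formula is unsatisfiable.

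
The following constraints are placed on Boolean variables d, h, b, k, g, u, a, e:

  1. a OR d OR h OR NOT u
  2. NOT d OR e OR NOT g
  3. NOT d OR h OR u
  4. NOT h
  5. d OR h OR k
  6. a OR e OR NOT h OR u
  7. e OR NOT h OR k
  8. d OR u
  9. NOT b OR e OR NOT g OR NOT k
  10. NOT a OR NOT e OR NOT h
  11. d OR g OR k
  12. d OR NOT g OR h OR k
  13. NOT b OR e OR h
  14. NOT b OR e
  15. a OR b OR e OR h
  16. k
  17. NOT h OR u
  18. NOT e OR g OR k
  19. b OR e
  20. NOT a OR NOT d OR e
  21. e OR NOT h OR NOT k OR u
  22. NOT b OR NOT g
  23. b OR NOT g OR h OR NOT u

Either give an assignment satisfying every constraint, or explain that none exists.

Unit clause (NOT h) forces h = False.
Unit clause (k) forces k = True.
Set d = True.
  then (NOT d OR h OR u) forces u = True.
Set b = True.
  then (NOT b OR e OR h) forces e = True.
  then (NOT b OR NOT g) forces g = False.
Set a = True.
All clauses satisfied.

d = True, h = False, b = True, k = True, g = False, u = True, a = True, e = True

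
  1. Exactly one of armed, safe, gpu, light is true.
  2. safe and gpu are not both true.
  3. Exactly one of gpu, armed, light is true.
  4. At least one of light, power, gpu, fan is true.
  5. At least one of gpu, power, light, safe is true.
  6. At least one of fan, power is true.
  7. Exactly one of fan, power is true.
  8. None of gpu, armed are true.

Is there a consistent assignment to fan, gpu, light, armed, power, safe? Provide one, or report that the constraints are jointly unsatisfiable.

fan = True; gpu = False; light = True; armed = False; power = False; safe = False

  (1) {armed, safe, gpu, light}: 1 true — exactly one ✓
  (2) safe=F, gpu=F — not both ✓
  (3) {gpu, armed, light}: 1 true — exactly one ✓
  (4) {light, power, gpu, fan}: 2 true — at least one ✓
  (5) {gpu, power, light, safe}: 1 true — at least one ✓
  (6) {fan, power}: 1 true — at least one ✓
  (7) {fan, power}: 1 true — exactly one ✓
  (8) {gpu, armed}: 0 true — none ✓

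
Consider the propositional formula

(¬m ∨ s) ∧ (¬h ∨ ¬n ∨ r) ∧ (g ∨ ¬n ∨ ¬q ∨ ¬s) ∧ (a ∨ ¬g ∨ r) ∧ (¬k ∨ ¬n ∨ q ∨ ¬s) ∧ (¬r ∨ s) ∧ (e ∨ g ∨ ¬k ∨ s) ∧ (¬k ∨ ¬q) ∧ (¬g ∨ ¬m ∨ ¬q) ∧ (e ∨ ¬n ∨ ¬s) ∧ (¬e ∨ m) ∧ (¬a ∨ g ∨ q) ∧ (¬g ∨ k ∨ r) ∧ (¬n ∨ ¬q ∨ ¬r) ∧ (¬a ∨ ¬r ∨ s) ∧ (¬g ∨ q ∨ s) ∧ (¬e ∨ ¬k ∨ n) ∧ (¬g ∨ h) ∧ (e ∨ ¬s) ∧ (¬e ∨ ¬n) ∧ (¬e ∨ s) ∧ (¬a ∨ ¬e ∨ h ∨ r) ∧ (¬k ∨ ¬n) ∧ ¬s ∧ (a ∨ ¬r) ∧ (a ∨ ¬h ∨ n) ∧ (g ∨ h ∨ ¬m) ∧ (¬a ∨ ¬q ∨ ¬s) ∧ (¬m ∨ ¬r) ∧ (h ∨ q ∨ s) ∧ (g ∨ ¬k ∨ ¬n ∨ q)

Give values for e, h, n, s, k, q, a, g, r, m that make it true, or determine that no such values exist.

e = False, h = False, n = True, s = False, k = False, q = True, a = True, g = False, r = False, m = False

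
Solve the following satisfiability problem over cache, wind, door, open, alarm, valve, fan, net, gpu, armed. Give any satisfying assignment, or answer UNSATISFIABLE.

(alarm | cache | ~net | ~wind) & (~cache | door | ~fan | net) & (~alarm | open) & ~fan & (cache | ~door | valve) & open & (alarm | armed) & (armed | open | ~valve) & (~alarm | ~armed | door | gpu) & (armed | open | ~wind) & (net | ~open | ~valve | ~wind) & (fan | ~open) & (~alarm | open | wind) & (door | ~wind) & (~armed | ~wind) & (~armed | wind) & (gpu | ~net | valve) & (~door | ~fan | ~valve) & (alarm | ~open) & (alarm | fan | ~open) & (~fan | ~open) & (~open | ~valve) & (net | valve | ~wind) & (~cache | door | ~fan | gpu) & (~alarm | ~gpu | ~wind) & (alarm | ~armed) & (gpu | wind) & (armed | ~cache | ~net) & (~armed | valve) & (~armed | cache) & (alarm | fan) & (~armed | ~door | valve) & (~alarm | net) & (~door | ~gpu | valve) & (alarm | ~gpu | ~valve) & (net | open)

Case open = True:
  (~fan) forces fan = False.
  Clause (fan | ~open) is falsified — contradiction.
Case open = False:
  Clause (open) is falsified — contradiction.
Both cases fail, so the formula is unsatisfiable.

Unsatisfiable — no assignment works.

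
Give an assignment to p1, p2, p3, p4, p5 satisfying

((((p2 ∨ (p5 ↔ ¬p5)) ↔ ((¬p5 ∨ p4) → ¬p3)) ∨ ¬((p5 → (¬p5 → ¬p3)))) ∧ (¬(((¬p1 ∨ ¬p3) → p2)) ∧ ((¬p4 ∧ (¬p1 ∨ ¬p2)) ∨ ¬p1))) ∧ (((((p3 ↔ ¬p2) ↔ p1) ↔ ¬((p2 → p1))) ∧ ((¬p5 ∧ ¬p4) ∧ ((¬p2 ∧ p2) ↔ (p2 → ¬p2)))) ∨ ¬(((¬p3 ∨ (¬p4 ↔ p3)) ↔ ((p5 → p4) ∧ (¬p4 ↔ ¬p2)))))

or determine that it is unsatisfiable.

No satisfying assignment exists.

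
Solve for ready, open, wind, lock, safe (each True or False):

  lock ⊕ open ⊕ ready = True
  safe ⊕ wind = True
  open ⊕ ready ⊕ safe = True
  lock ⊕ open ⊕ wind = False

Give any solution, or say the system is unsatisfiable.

ready = True, open = True, wind = False, lock = True, safe = True

lock ⊕ open ⊕ ready = T ⊕ T ⊕ T = True ✓
safe ⊕ wind = T ⊕ F = True ✓
open ⊕ ready ⊕ safe = T ⊕ T ⊕ T = True ✓
lock ⊕ open ⊕ wind = T ⊕ T ⊕ F = False ✓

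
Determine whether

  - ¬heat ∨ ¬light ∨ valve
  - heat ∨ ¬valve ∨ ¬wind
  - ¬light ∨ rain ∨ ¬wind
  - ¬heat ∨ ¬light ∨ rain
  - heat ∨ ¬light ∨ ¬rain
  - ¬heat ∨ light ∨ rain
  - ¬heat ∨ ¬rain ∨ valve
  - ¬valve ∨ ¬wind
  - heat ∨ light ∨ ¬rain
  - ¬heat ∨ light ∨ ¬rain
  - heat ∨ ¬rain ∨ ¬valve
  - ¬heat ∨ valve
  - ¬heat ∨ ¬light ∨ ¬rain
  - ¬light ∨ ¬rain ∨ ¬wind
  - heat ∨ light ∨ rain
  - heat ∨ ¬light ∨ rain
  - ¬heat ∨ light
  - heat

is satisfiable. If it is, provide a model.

Case heat = True:
  (¬heat ∨ valve) forces valve = True.
  (¬valve ∨ ¬wind) forces wind = False.
  (¬heat ∨ light) forces light = True.
  (¬heat ∨ ¬light ∨ rain) forces rain = True.
  Clause (¬heat ∨ ¬light ∨ ¬rain) is falsified — contradiction.
Case heat = False:
  Clause (heat) is falsified — contradiction.
Both cases fail, so the formula is unsatisfiable.

UNSATISFIABLE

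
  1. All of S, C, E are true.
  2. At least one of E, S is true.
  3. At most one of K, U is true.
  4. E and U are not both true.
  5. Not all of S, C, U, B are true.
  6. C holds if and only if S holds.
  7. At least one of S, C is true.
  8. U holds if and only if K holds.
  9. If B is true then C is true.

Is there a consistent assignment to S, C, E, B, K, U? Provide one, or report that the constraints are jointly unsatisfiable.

S=T, C=T, E=T, B=F, K=F, U=F

  (1) {S, C, E}: all 3 true ✓
  (2) {E, S}: 2 true — at least one ✓
  (3) {K, U}: 0 true — at most one ✓
  (4) E=T, U=F — not both ✓
  (5) {S, C, U, B}: 2/4 true — not all ✓
  (6) C=T, S=T — same ✓
  (7) {S, C}: 2 true — at least one ✓
  (8) U=F, K=F — same ✓
  (9) B=F ⇒ C: vacuous ✓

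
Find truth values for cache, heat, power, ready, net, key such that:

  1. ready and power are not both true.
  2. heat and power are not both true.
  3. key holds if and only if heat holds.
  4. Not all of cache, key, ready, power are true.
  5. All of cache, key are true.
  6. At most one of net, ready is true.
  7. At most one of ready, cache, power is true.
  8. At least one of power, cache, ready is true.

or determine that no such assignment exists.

cache=T, heat=T, power=F, ready=F, net=T, key=T

  (1) ready=F, power=F — not both ✓
  (2) heat=T, power=F — not both ✓
  (3) key=T, heat=T — same ✓
  (4) {cache, key, ready, power}: 2/4 true — not all ✓
  (5) {cache, key}: all 2 true ✓
  (6) {net, ready}: 1 true — at most one ✓
  (7) {ready, cache, power}: 1 true — at most one ✓
  (8) {power, cache, ready}: 1 true — at least one ✓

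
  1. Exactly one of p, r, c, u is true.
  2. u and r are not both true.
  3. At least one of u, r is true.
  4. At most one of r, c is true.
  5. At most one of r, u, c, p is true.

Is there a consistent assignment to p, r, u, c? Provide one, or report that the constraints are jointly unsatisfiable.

p=F, r=F, u=T, c=F

  (1) {p, r, c, u}: 1 true — exactly one ✓
  (2) u=T, r=F — not both ✓
  (3) {u, r}: 1 true — at least one ✓
  (4) {r, c}: 0 true — at most one ✓
  (5) {r, u, c, p}: 1 true — at most one ✓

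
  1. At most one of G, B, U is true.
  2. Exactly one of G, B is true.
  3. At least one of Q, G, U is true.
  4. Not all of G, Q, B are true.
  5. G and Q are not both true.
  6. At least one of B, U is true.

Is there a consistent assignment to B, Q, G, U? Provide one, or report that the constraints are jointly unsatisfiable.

B = True, Q = True, G = False, U = False

  (1) {G, B, U}: 1 true — at most one ✓
  (2) {G, B}: 1 true — exactly one ✓
  (3) {Q, G, U}: 1 true — at least one ✓
  (4) {G, Q, B}: 2/3 true — not all ✓
  (5) G=F, Q=T — not both ✓
  (6) {B, U}: 1 true — at least one ✓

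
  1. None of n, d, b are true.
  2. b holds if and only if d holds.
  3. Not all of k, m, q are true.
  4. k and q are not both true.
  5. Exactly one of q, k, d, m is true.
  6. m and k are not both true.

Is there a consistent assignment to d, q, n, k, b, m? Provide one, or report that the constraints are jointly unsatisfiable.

d: False; q: False; n: False; k: True; b: False; m: False

  (1) {n, d, b}: 0 true — none ✓
  (2) b=F, d=F — same ✓
  (3) {k, m, q}: 1/3 true — not all ✓
  (4) k=T, q=F — not both ✓
  (5) {q, k, d, m}: 1 true — exactly one ✓
  (6) m=F, k=T — not both ✓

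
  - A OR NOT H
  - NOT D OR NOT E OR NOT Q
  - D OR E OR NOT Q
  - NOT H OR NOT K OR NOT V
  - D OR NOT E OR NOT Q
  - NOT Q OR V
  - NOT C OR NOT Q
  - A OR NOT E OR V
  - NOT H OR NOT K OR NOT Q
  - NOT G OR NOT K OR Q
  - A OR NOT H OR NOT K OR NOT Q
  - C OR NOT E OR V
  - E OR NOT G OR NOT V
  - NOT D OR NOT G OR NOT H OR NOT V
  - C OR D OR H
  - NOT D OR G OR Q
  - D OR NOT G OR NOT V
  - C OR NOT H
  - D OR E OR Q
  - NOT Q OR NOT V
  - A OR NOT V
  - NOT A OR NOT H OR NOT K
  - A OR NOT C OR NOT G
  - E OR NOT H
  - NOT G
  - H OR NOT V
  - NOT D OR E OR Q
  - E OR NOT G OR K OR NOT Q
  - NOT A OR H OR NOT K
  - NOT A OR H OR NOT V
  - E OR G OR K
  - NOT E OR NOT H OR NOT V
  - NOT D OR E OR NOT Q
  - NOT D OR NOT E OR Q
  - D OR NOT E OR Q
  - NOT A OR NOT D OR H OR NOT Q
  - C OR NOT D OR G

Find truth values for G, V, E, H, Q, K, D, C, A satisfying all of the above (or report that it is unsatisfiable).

No satisfying assignment exists.

Case Q = True:
  (NOT Q OR V) forces V = True.
  Clause (NOT Q OR NOT V) is falsified — contradiction.
Case Q = False:
  (NOT G) forces G = False.
  (NOT D OR G OR Q) forces D = False.
  (D OR E OR Q) forces E = True.
  Clause (D OR NOT E OR Q) is falsified — contradiction.
Both cases fail, so the formula is unsatisfiable.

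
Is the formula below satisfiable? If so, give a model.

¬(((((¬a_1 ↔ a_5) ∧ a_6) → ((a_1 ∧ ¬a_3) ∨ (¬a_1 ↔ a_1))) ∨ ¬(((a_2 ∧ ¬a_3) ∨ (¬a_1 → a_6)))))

a_1 = False, a_2 = False, a_3 = False, a_5 = True, a_6 = True

  ¬(((((¬a_1 ↔ a_5) ∧ a_6) → ((a_1 ∧ ¬a_3) ∨ (¬a_1 ↔ a_1))) ∨ ¬(((a_2 ∧ ¬a_3) ∨ (¬a_1 → a_6))))) = True
    (((¬a_1 ↔ a_5) ∧ a_6) → ((a_1 ∧ ¬a_3) ∨ (¬a_1 ↔ a_1))) ∨ ¬(((a_2 ∧ ¬a_3) ∨ (¬a_1 → a_6))) = False
      ((¬a_1 ↔ a_5) ∧ a_6) → ((a_1 ∧ ¬a_3) ∨ (¬a_1 ↔ a_1)) = False
        (¬a_1 ↔ a_5) ∧ a_6 = True
          ¬a_1 ↔ a_5 = True
            ¬a_1 = True
        (a_1 ∧ ¬a_3) ∨ (¬a_1 ↔ a_1) = False
          a_1 ∧ ¬a_3 = False
            ¬a_3 = True
          ¬a_1 ↔ a_1 = False
            ¬a_1 = True
      ¬(((a_2 ∧ ¬a_3) ∨ (¬a_1 → a_6))) = False
        (a_2 ∧ ¬a_3) ∨ (¬a_1 → a_6) = True
          a_2 ∧ ¬a_3 = False
            ¬a_3 = True
          ¬a_1 → a_6 = True
            ¬a_1 = True
The formula evaluates to True.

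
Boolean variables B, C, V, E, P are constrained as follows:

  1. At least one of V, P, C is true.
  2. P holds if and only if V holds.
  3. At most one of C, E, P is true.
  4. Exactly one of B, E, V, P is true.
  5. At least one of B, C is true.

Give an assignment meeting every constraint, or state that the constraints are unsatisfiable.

B=T, C=T, V=F, E=F, P=F

  (1) {V, P, C}: 1 true — at least one ✓
  (2) P=F, V=F — same ✓
  (3) {C, E, P}: 1 true — at most one ✓
  (4) {B, E, V, P}: 1 true — exactly one ✓
  (5) {B, C}: 2 true — at least one ✓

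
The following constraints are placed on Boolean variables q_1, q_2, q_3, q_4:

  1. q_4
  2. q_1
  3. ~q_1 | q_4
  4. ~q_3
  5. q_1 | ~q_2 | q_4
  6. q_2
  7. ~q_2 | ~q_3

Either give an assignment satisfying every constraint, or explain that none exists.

q_1: True; q_2: True; q_3: False; q_4: True

Unit clause (q_4) forces q_4 = True.
Unit clause (q_1) forces q_1 = True.
Unit clause (~q_3) forces q_3 = False.
Unit clause (q_2) forces q_2 = True.
Check each clause:
  (q_4): q_4 holds.
  (q_1): q_1 holds.
  (~q_1 | q_4): q_4 holds.
  (~q_3): ~q_3 holds.
  (q_1 | ~q_2 | q_4): q_1 holds.
  (q_2): q_2 holds.
  (~q_2 | ~q_3): ~q_3 holds.
All clauses satisfied.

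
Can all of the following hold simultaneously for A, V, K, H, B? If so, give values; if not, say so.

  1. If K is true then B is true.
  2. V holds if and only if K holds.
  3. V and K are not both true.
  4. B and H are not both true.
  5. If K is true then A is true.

A = True, V = False, K = False, H = True, B = False

  (1) K=F ⇒ B: vacuous ✓
  (2) V=F, K=F — same ✓
  (3) V=F, K=F — not both ✓
  (4) B=F, H=T — not both ✓
  (5) K=F ⇒ A: vacuous ✓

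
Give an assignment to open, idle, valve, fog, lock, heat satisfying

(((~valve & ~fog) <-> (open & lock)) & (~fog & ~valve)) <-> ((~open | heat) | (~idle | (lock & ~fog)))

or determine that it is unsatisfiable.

open = True, idle = True, valve = False, fog = False, lock = False, heat = False

  (((~valve & ~fog) <-> (open & lock)) & (~fog & ~valve)) <-> ((~open | heat) | (~idle | (lock & ~fog))) = True
    ((~valve & ~fog) <-> (open & lock)) & (~fog & ~valve) = False
      (~valve & ~fog) <-> (open & lock) = False
        ~valve & ~fog = True
          ~valve = True
          ~fog = True
        open & lock = False
      ~fog & ~valve = True
        ~fog = True
        ~valve = True
    (~open | heat) | (~idle | (lock & ~fog)) = False
      ~open | heat = False
        ~open = False
      ~idle | (lock & ~fog) = False
        ~idle = False
        lock & ~fog = False
          ~fog = True
The formula evaluates to True.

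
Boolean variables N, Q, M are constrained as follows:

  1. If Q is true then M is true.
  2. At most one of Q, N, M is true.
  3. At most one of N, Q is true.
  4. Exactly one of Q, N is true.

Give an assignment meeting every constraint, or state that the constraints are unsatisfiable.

N = True, Q = False, M = False

  (1) Q=F ⇒ M: vacuous ✓
  (2) {Q, N, M}: 1 true — at most one ✓
  (3) {N, Q}: 1 true — at most one ✓
  (4) {Q, N}: 1 true — exactly one ✓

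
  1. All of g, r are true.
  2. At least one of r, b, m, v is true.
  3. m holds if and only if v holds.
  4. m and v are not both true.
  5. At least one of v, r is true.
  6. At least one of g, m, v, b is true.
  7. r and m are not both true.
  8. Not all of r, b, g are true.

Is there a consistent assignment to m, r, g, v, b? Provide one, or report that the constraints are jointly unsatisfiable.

m=F, r=T, g=T, v=F, b=F

  (1) {g, r}: all 2 true ✓
  (2) {r, b, m, v}: 1 true — at least one ✓
  (3) m=F, v=F — same ✓
  (4) m=F, v=F — not both ✓
  (5) {v, r}: 1 true — at least one ✓
  (6) {g, m, v, b}: 1 true — at least one ✓
  (7) r=T, m=F — not both ✓
  (8) {r, b, g}: 2/3 true — not all ✓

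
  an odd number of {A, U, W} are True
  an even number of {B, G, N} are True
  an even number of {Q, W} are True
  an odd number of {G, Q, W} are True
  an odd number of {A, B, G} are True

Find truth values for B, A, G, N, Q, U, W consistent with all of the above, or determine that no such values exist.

B = False, A = False, G = True, N = True, Q = True, U = False, W = True

{A, U, W}: 1 true → odd ✓
{B, G, N}: 2 true → even ✓
{Q, W}: 2 true → even ✓
{G, Q, W}: 3 true → odd ✓
{A, B, G}: 1 true → odd ✓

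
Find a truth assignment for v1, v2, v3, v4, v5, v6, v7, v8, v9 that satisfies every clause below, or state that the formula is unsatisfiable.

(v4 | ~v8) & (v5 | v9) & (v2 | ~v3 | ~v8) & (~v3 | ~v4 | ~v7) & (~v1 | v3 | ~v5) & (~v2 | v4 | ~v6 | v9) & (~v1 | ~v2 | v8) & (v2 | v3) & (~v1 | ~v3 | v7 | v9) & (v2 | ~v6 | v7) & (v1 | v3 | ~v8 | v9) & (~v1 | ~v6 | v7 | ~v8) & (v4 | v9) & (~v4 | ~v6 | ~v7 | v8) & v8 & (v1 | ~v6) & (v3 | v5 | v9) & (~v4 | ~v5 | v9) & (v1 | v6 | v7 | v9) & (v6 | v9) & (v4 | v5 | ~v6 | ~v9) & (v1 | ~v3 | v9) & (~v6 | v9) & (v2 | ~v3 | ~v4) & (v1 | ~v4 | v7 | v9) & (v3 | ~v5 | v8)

Unit clause (v8) forces v8 = True.
In (v4 | ~v8) only v4 is left, so v4 = True.
Set v1 = False.
  then (v1 | ~v6) forces v6 = False.
  then (v6 | v9) forces v9 = True.
Try v2 = False:
  (v2 | ~v3 | ~v8) forces v3 = False.
  clause (v2 | v3) is falsified — backtrack.
So v2 = True.
Set v3 = True.
  then (~v3 | ~v4 | ~v7) forces v7 = False.
Set v5 = True.
All clauses satisfied.

v1: False; v2: True; v3: True; v4: True; v5: True; v6: False; v7: False; v8: True; v9: True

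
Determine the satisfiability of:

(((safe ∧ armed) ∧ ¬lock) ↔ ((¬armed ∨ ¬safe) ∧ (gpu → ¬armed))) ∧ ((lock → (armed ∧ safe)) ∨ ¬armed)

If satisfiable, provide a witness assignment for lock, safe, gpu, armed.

lock = True, safe = True, gpu = True, armed = True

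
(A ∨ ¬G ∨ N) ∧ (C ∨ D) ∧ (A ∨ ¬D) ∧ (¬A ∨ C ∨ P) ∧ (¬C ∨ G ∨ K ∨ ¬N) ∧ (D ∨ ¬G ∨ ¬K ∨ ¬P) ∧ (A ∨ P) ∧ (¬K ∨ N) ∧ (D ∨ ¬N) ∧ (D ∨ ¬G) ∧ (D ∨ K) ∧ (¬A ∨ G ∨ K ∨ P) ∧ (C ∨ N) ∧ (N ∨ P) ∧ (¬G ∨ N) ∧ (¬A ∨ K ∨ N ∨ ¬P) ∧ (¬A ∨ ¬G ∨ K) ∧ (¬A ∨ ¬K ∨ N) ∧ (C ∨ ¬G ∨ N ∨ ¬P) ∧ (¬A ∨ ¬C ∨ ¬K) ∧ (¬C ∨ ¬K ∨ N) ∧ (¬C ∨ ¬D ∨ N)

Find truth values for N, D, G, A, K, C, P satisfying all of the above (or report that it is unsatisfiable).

N = True, D = True, G = True, A = True, K = True, C = False, P = True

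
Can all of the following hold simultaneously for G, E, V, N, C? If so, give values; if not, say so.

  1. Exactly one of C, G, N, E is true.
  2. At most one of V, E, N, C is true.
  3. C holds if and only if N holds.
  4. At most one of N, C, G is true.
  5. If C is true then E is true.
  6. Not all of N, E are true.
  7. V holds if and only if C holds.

G = True; E = False; V = False; N = False; C = False

  (1) {C, G, N, E}: 1 true — exactly one ✓
  (2) {V, E, N, C}: 0 true — at most one ✓
  (3) C=F, N=F — same ✓
  (4) {N, C, G}: 1 true — at most one ✓
  (5) C=F ⇒ E: vacuous ✓
  (6) {N, E}: 0/2 true — not all ✓
  (7) V=F, C=F — same ✓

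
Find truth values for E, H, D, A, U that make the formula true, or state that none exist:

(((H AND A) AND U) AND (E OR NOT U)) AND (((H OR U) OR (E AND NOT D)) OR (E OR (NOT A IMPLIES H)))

E: True, H: True, D: False, A: True, U: True

  ((H AND A) AND U) AND (E OR NOT U) = True
    (H AND A) AND U = True
      H AND A = True
    E OR NOT U = True
      NOT U = False
  ((H OR U) OR (E AND NOT D)) OR (E OR (NOT A IMPLIES H)) = True
    (H OR U) OR (E AND NOT D) = True
      H OR U = True
      E AND NOT D = True
        NOT D = True
    E OR (NOT A IMPLIES H) = True
      NOT A IMPLIES H = True
        NOT A = False
Both conjuncts True, so the formula holds.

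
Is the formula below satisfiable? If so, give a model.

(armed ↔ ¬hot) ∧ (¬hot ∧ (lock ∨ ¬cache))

cache = True, lock = True, armed = True, hot = False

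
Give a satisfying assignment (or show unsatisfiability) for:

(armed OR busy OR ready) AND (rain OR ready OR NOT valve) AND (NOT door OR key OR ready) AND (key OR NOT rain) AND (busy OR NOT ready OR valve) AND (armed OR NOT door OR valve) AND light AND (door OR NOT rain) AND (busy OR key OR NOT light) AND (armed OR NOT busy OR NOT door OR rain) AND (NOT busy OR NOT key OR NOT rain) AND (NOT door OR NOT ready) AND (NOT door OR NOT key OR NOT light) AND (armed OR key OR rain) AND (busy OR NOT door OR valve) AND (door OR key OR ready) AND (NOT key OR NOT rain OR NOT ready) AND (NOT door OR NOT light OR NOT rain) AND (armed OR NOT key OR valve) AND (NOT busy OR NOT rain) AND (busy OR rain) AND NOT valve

ready = True, rain = False, light = True, key = False, armed = True, door = False, busy = True, valve = False

Unit clause (light) forces light = True.
Unit clause (NOT valve) forces valve = False.
Set ready = True.
  then (busy OR NOT ready OR valve) forces busy = True.
  then (NOT door OR NOT ready) forces door = False.
  then (NOT busy OR NOT rain) forces rain = False.
Set key = False.
  then (armed OR key OR rain) forces armed = True.
All clauses satisfied.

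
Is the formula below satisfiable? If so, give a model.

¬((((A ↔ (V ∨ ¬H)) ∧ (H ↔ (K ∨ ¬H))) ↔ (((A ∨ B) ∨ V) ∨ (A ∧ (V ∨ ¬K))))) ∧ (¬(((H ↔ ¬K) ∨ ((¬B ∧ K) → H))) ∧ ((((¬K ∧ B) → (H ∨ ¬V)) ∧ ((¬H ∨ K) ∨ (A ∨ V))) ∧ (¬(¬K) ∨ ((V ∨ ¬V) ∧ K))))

Unsatisfiable — no assignment works.

The conjunct ¬(((H ↔ ¬K) ∨ ((¬B ∧ K) → H))) is unsatisfiable on its own:
  H=F, B=F, K=F: evaluates to False.
  H=F, B=F, K=T: evaluates to False.
  H=F, B=T, K=F: evaluates to False.
  H=F, B=T, K=T: evaluates to False.
  H=T, B=F, K=F: evaluates to False.
  H=T, B=F, K=T: evaluates to False.
  H=T, B=T, K=F: evaluates to False.
  H=T, B=T, K=T: evaluates to False.
So the whole conjunction is unsatisfiable.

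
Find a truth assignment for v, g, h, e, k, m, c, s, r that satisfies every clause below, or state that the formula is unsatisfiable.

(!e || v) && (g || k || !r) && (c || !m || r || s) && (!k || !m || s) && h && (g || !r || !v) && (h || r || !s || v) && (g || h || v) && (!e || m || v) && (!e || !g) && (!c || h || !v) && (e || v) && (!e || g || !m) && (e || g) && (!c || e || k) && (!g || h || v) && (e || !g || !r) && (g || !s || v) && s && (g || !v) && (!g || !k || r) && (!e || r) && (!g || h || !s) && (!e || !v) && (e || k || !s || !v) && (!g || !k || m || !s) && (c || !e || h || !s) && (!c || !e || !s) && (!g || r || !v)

Case e = True:
  (!e || v) forces v = True.
  Clause (!e || !v) is falsified — contradiction.
Case e = False:
  (h) forces h = True.
  (e || v) forces v = True.
  (e || g) forces g = True.
  (e || !g || !r) forces r = False.
  Clause (!g || r || !v) is falsified — contradiction.
Both cases fail, so the formula is unsatisfiable.

The formula is unsatisfiable.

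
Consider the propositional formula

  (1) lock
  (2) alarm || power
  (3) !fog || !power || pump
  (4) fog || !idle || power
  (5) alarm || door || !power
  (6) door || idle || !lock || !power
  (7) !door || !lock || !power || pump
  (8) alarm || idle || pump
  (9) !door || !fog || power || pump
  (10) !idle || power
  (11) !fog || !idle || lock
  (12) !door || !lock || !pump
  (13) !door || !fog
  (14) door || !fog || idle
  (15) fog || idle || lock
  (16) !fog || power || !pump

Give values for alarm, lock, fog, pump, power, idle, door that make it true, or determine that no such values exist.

Unit clause (lock) forces lock = True.
Try alarm = False:
  (alarm || power) forces power = True.
  (alarm || door || !power) forces door = True.
  (!door || !lock || !power || pump) forces pump = True.
  clause (!door || !lock || !pump) is falsified — backtrack.
So alarm = True.
Set fog = False.
Set pump = False.
Set power = True.
  then (!door || !lock || !power || pump) forces door = False.
  then (door || idle || !lock || !power) forces idle = True.
All clauses satisfied.

alarm = True; lock = True; fog = False; pump = False; power = True; idle = True; door = False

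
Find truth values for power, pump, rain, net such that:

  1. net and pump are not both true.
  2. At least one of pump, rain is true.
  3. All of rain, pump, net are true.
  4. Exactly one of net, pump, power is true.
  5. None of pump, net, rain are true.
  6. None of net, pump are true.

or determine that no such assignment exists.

Case pump = True:
  Constraint (5) is violated (pump=T) — contradiction.
Case pump = False:
  Constraint (3) is violated (pump=F) — contradiction.
Both cases fail — unsatisfiable.

UNSATISFIABLE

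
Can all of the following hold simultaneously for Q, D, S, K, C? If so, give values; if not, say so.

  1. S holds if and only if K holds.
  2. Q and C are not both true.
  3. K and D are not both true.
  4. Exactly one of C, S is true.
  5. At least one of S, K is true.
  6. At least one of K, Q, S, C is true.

Q: True; D: False; S: True; K: True; C: False

  (1) S=T, K=T — same ✓
  (2) Q=T, C=F — not both ✓
  (3) K=T, D=F — not both ✓
  (4) {C, S}: 1 true — exactly one ✓
  (5) {S, K}: 2 true — at least one ✓
  (6) {K, Q, S, C}: 3 true — at least one ✓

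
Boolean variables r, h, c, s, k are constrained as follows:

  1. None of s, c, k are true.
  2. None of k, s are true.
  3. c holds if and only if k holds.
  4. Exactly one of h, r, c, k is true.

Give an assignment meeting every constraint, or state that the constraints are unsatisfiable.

r: True; h: False; c: False; s: False; k: False

  (1) {s, c, k}: 0 true — none ✓
  (2) {k, s}: 0 true — none ✓
  (3) c=F, k=F — same ✓
  (4) {h, r, c, k}: 1 true — exactly one ✓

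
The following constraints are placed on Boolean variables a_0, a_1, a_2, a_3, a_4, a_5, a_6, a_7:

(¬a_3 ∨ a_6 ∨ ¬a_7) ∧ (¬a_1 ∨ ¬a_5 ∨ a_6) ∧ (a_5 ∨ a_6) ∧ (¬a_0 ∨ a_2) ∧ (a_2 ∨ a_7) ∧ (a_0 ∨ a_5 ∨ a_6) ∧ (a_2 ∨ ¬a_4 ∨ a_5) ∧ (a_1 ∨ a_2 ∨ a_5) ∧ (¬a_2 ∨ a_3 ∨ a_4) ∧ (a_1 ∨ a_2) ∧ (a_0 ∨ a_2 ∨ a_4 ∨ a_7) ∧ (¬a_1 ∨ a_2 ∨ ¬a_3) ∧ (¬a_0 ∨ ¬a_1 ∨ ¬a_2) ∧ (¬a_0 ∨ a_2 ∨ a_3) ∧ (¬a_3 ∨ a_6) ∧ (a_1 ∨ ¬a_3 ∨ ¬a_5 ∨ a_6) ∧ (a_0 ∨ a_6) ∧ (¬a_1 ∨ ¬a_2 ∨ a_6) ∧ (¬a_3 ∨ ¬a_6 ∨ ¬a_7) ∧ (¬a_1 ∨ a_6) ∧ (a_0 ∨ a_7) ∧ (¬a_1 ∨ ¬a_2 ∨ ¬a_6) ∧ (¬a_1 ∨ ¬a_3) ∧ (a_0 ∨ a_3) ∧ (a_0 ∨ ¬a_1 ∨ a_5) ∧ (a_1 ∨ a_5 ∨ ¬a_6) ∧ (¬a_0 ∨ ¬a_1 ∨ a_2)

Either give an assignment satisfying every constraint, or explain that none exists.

a_0 = True, a_1 = False, a_2 = True, a_3 = True, a_4 = True, a_5 = True, a_6 = True, a_7 = False

Try a_0 = False:
  (a_0 ∨ a_6) forces a_6 = True.
  (a_0 ∨ a_7) forces a_7 = True.
  (¬a_3 ∨ ¬a_6 ∨ ¬a_7) forces a_3 = False.
  clause (a_0 ∨ a_3) is falsified — backtrack.
So a_0 = True.
  then (¬a_0 ∨ a_2) forces a_2 = True.
  then (¬a_0 ∨ ¬a_1 ∨ ¬a_2) forces a_1 = False.
Set a_3 = True.
  then (¬a_3 ∨ a_6) forces a_6 = True.
  then (¬a_3 ∨ ¬a_6 ∨ ¬a_7) forces a_7 = False.
  then (a_1 ∨ a_5 ∨ ¬a_6) forces a_5 = True.
Set a_4 = True.
All clauses satisfied.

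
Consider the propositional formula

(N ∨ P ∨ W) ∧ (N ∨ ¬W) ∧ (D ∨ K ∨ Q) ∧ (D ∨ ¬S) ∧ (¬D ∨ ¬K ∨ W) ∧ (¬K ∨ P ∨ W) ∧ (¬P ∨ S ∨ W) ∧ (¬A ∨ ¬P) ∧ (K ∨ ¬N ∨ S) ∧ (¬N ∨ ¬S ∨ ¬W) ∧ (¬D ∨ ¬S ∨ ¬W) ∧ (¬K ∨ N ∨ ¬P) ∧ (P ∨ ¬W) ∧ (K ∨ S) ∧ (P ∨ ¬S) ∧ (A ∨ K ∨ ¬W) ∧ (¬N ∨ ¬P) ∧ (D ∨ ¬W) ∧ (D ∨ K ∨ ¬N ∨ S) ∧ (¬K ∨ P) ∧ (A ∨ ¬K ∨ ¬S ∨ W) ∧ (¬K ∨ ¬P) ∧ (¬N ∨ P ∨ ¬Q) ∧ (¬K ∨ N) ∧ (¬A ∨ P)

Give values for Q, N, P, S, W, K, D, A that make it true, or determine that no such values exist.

Q = True, N = False, P = True, S = True, W = False, K = False, D = True, A = False

Set Q = True.
Try N = True:
  (¬N ∨ ¬P) forces P = False.
  clause (¬N ∨ P ∨ ¬Q) is falsified — backtrack.
So N = False.
  then (N ∨ ¬W) forces W = False.
  then (¬K ∨ N) forces K = False.
  then (N ∨ P ∨ W) forces P = True.
  then (¬P ∨ S ∨ W) forces S = True.
  then (¬A ∨ ¬P) forces A = False.
  then (D ∨ ¬S) forces D = True.
All clauses satisfied.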